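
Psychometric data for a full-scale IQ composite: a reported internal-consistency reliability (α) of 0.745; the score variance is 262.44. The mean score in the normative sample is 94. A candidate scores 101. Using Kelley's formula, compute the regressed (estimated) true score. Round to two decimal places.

T̂ = r·X + (1 − r)·M = 0.74500·101 + 0.25500·94 = 75.24500 + 23.97000 ≈ 99.21500

99.22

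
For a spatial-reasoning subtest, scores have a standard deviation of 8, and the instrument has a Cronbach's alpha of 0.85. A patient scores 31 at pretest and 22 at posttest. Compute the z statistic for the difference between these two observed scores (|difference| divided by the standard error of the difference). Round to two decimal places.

2.05

SEM = 8.0000 · √(1 − 0.8500) = 8.0000 · √0.1500 ≈ 8.0000 · 0.3873 ≈ 3.0984
Standard error of the difference = 3.0984·√2 ≈ 4.3818
z = 9 / 4.3818 ≈ 2.0540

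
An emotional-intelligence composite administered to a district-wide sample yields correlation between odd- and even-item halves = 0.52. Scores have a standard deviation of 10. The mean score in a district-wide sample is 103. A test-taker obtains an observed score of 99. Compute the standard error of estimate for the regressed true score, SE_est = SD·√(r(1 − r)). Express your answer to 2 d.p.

r_full = 2·0.52 / (1 + 0.52) ≈ 0.6842
SE_est = SD · √(r(1 − r)) = 10.0000 · √0.2161 ≈ 10.0000 · 0.4648 ≈ 4.6483

4.65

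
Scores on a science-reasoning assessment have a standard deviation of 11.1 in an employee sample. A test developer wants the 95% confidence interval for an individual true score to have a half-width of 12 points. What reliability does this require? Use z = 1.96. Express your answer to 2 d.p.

0.70

Required SEM = 12 / 1.96 ≈ 6.12245
Required reliability = 1 − (SEM/SD)² = 1 − 0.30423 ≈ 0.69577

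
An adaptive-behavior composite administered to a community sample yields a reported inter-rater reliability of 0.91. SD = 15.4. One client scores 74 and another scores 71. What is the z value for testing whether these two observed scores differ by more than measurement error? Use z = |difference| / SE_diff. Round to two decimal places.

SEM = 15.40000 * √(1 − 0.91000) = 15.40000 * √0.09000 ≈ 15.40000 * 0.30000 ≈ 4.62000
SE_diff = SEM * √2 ≈ 4.62000 * 1.41421 ≈ 6.53367
z = |74 − 71| / 6.53367 = 3 / 6.53367 ≈ 0.45916

0.46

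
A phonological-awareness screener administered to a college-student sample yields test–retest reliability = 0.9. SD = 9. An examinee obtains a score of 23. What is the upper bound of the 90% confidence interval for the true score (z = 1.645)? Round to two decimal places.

27.68

SEM = 9.000 × √(1 − 0.900) = 9.000 × √0.100 ≈ 9.000 × 0.316 ≈ 2.846
Half-width = 1.645×2.846 ≈ 4.682
Upper bound: 23 + 4.682 = 27.682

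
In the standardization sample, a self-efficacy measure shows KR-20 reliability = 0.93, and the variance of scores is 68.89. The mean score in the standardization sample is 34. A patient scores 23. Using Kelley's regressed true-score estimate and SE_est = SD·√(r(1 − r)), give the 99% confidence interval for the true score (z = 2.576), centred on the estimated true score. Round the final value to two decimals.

[18.31, 29.23]

SD = √68.89 ≈ 8.3000
Estimated true score = 0.9300·23 + (1 − 0.9300)·34 ≈ 23.7700
SE_est = SD · √(r(1 − r)) = 8.3000 · √0.0651 ≈ 8.3000 · 0.2551 ≈ 2.1177
99% CI: 23.7700 ± 5.4552 ≈ (18.3148, 29.2252)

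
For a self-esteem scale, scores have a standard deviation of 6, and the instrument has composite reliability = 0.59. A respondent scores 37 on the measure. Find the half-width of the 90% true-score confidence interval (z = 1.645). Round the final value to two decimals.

6.32

SEM = 6.000*√(1 − 0.590) ≈ 3.842
1.645 * SEM ≈ 6.320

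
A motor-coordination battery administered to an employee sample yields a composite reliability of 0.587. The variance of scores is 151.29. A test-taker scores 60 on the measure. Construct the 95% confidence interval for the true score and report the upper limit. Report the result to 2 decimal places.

75.49

SD = √151.29 = 12.300
SEM = 12.300×√(1 − 0.587) ≃ 7.905
1.96 × SEM ≃ 15.493
Upper limit = 60 + 15.493 ≃ 75.493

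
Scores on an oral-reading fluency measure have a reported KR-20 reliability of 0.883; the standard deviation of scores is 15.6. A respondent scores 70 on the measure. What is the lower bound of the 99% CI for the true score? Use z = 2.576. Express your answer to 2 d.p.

SEM = 15.6000 × √(1 − 0.8830) = 15.6000 × √0.1170 ≈ 15.6000 × 0.3421 ≈ 5.3360
2.576 × SEM ≈ 13.7456
Lower limit = 70 − 13.7456 ≈ 56.2544

56.25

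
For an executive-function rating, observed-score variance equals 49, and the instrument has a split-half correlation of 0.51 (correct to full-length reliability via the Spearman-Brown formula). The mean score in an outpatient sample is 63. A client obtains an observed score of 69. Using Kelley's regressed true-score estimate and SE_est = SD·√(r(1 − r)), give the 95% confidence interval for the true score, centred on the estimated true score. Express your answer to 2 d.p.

[60.63, 73.48]

SD = √49 = 7.0000
Spearman-Brown: r = 2(0.51) / (1 + 0.51) = 1.0200 / 1.5100 ≈ 0.6755
T̂ = r·X + (1 − r)·M = 0.6755×69 + 0.3245×63 ≈ 46.6093 + 20.4437 ≈ 67.0530
SE_est = SD × √(r(1 − r)) = 7.0000 × √0.2192 ≈ 7.0000 × 0.4682 ≈ 3.2773
CI = 67.0530 ± 1.96 × 3.2773 → [60.6294, 73.4765]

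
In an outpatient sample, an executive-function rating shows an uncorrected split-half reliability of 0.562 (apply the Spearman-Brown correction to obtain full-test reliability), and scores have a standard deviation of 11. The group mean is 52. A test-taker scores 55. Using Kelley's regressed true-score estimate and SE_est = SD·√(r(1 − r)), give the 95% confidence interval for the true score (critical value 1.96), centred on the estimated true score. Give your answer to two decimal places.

r_full = 2·0.562 / (1 + 0.562) ≈ 0.720
T̂ = r·X + (1 − r)·M = 0.720*55 + 0.280*52 ≈ 39.577 + 14.581 ≈ 54.159
SE_est = SD * √(r(1 − r)) = 11.000 * √0.202 ≈ 11.000 * 0.449 ≈ 4.941
CI = 54.159 ± 1.96 * 4.941 → [44.474, 63.844]

[44.47, 63.84]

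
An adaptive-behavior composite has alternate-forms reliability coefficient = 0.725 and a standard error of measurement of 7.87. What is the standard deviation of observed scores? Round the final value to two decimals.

SD = SEM / √(1 − r) = 7.87 / √0.2750 ≃ 7.87 / 0.5244 ≃ 15.0075

15.01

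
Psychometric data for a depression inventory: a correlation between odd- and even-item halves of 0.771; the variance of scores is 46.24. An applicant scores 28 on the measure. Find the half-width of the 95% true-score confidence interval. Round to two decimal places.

σ = 46.24^(1/2) = 6.80000
r_full = 2·0.771 / (1 + 0.771) ≈ 0.87069
SEM = 6.80000 * √(1 − 0.87069) = 6.80000 * √0.12931 ≈ 6.80000 * 0.35959 ≈ 2.44522
Margin = 1.96 * 2.44522 ≈ 4.79262

4.79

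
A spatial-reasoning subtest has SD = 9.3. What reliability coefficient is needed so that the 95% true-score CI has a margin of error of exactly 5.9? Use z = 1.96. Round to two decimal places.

Required SEM = 5.9 / 1.96 ≈ 3.0102
r = 1 − (3.0102/9.3)² ≈ 1 − 0.1048 ≈ 0.8952

0.90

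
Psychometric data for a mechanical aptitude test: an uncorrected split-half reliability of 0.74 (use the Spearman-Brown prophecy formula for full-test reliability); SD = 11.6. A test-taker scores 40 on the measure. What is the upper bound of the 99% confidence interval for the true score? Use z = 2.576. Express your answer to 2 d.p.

51.55

Spearman-Brown: r = 2(0.74) / (1 + 0.74) = 1.480 / 1.740 ≈ 0.851
SEM = 11.600 · √(1 − 0.851) = 11.600 · √0.149 ≈ 11.600 · 0.387 ≈ 4.484
Margin = 2.576 · 4.484 ≈ 11.551
Upper bound: 40 + 11.551 = 51.551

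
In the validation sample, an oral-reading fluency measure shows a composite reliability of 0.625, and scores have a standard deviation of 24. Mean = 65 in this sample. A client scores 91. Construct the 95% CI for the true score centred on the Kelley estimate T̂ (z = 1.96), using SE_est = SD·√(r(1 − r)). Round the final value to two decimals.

[58.48, 104.02]

T̂ = r·X + (1 − r)·M = 0.625*91 + 0.375*65 = 56.875 + 24.375 ≈ 81.250
SE_est = SD * √(r(1 − r)) = 24.000 * √0.234 ≈ 24.000 * 0.484 ≈ 11.619
CI = 81.250 ± 1.96 * 11.619 → [58.477, 104.023]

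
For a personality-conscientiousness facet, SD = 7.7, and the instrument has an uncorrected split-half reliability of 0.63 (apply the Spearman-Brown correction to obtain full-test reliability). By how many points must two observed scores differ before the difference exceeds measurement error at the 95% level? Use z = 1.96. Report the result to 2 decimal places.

Full-length reliability (Spearman-Brown) = 2(0.63)/(1+0.63) ≃ 0.7730
SEM = 7.7000 · √(1 − 0.7730) = 7.7000 · √0.2270 ≃ 7.7000 · 0.4764 ≃ 3.6686
SE_diff = √2 · SEM ≃ 5.1882
Minimum reliable difference = 1.96 · SE_diff ≃ 1.96 · 5.1882 ≃ 10.1688

10.17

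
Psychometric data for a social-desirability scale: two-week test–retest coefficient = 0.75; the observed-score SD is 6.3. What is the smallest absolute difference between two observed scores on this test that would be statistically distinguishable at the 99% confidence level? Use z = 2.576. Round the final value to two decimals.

11.48

SEM = 6.3000×√(1 − 0.7500) ≈ 3.1500
Standard error of the difference = 3.1500·√2 ≈ 4.4548
Minimum reliable difference = 2.576 × SE_diff ≈ 2.576 × 4.4548 ≈ 11.4755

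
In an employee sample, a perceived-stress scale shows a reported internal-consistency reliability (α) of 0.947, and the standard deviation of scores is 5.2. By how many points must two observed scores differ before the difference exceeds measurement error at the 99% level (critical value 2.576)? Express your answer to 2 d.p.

4.36

SEM = 5.2000 · √(1 − 0.9470) = 5.2000 · √0.0530 ≃ 5.2000 · 0.2302 ≃ 1.1971
Standard error of the difference = 1.1971·√2 ≃ 1.6930
Minimum reliable difference = 2.576 · SE_diff ≃ 2.576 · 1.6930 ≃ 4.3612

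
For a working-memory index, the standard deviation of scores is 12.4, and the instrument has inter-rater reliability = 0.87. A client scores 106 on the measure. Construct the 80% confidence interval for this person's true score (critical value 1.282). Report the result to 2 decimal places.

The standard error of measurement is 12.4000*√(1 − 0.8700) ≃ 12.4000*0.3606 ≃ 4.4709.
Margin = 1.282 * 4.4709 ≃ 5.7317
Interval: (100.2683, 111.7317)

[100.27, 111.73]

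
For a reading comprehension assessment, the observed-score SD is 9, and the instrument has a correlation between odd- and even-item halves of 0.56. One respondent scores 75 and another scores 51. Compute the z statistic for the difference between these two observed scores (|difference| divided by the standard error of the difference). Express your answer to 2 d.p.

Full-length reliability (Spearman-Brown) = 2(0.56)/(1+0.56) ≈ 0.7179
SEM = 9.0000*√(1 − 0.7179) ≈ 4.7798
SE_diff = √2 * SEM ≈ 6.7596
z = |75 − 51| / 6.7596 = 24 / 6.7596 ≈ 3.5505

3.55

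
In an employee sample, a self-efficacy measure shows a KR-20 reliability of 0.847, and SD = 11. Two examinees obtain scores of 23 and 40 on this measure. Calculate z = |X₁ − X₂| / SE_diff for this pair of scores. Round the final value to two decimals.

SEM = 11.0000 * √(1 − 0.8470) = 11.0000 * √0.1530 ≃ 11.0000 * 0.3912 ≃ 4.3027
Standard error of the difference = 4.3027·√2 ≃ 6.0849
z = 17 / 6.0849 ≃ 2.7938

2.79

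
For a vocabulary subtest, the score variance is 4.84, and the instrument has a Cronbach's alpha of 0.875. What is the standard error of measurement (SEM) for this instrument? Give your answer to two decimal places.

SD = √4.84 = 2.20000
The standard error of measurement is 2.20000·√(1 − 0.87500) ≃ 2.20000·0.35355 ≃ 0.77782.

0.78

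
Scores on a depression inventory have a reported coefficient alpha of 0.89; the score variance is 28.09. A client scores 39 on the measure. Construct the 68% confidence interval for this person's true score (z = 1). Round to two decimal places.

σ = 28.09^(1/2) = 5.300
SEM = 5.300 * √(1 − 0.890) = 5.300 * √0.110 ≃ 5.300 * 0.332 ≃ 1.758
1 * SEM ≃ 1.758
Interval: (37.242, 40.758)

[37.24, 40.76]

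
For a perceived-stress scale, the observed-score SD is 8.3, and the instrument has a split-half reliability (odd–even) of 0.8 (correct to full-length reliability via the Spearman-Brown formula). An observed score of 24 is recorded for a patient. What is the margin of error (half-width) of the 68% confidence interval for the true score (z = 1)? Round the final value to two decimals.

Full-length reliability (Spearman-Brown) = 2(0.8)/(1+0.8) ≃ 0.889
SEM = 8.300 · √(1 − 0.889) = 8.300 · √0.111 ≃ 8.300 · 0.333 ≃ 2.767
Half-width = 1·2.767 ≃ 2.767

2.77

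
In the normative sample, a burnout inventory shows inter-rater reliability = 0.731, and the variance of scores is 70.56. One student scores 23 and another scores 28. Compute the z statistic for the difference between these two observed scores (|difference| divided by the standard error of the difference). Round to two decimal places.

0.81

SD = √70.56 ≈ 8.40000
SEM = 8.40000 × √(1 − 0.73100) = 8.40000 × √0.26900 ≈ 8.40000 × 0.51865 ≈ 4.35668
Standard error of the difference = 4.35668·√2 ≈ 6.16127
z = |23 − 28| / 6.16127 = 5 / 6.16127 ≈ 0.81152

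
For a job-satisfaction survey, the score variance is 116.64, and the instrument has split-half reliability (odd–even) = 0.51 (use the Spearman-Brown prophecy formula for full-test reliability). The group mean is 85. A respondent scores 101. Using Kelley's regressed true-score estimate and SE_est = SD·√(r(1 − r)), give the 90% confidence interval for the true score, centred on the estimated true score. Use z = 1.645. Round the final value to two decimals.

[87.49, 104.13]

SD = √116.64 = 10.800
Spearman-Brown: r = 2(0.51) / (1 + 0.51) = 1.020 / 1.510 ≈ 0.675
T̂ = r·X + (1 − r)·M = 0.675·101 + 0.325·85 ≈ 68.225 + 27.583 ≈ 95.808
SE_est = 10.800·√[r(1 − r)] ≈ 5.056
CI = 95.808 ± 1.645 · 5.056 → [87.490, 104.126]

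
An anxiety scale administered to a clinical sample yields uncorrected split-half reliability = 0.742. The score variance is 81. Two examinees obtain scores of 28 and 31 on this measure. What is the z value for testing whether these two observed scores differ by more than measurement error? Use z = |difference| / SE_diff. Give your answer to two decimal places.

SD = √81 = 9.0000
Full-length reliability (Spearman-Brown) = 2(0.742)/(1+0.742) ≃ 0.8519
SEM = 9.0000 × √(1 − 0.8519) = 9.0000 × √0.1481 ≃ 9.0000 × 0.3848 ≃ 3.4636
SE_diff = √2 × SEM ≃ 4.8983
z = |28 − 31| / 4.8983 = 3 / 4.8983 ≃ 0.6125

0.61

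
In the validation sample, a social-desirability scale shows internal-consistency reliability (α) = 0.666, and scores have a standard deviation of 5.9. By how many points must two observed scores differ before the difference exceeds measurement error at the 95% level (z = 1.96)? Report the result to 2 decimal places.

9.45

The standard error of measurement is 5.900*√(1 − 0.666) ≃ 5.900*0.578 ≃ 3.410.
SE_diff = √2 * SEM ≃ 4.822
Minimum reliable difference = 1.96 * SE_diff ≃ 1.96 * 4.822 ≃ 9.451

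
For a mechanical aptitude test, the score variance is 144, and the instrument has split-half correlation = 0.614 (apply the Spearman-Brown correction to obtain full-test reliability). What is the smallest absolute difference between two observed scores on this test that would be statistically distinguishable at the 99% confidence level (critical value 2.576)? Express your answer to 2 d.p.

σ = 144^(1/2) = 12.0000
Full-length reliability (Spearman-Brown) = 2(0.614)/(1+0.614) ≈ 0.7608
SEM = 12.0000·√(1 − 0.7608) ≈ 5.8684
SE_diff = √2 · SEM ≈ 8.2992
Smallest detectable difference = 2.576·8.2992 ≈ 21.3788

21.38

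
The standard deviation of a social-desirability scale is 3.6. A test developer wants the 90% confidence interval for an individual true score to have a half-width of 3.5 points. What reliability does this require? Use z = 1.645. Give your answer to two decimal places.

SEM needed = half-width / z = 3.5/1.645 ≈ 2.1277
r = 1 − (SEM / SD)² = 1 − (2.1277 / 3.6)² ≈ 1 − 0.3493 ≈ 0.6507

0.65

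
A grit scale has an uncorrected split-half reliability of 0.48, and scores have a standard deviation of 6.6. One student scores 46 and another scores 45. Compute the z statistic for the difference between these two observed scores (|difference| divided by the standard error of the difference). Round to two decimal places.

0.18

Full-length reliability (Spearman-Brown) = 2(0.48)/(1+0.48) ≈ 0.649
SEM = 6.600 · √(1 − 0.649) = 6.600 · √0.351 ≈ 6.600 · 0.593 ≈ 3.912
Standard error of the difference = 3.912·√2 ≈ 5.533
z = |46 − 45| / 5.533 = 1 / 5.533 ≈ 0.181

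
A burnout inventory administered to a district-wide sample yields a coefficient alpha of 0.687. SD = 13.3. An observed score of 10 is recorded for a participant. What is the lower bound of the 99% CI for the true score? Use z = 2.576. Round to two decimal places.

-9.17

The standard error of measurement is 13.30000*√(1 − 0.68700) ≈ 13.30000*0.55946 ≈ 7.44087.
2.576 * SEM ≈ 19.16769
Lower limit = 10 − 19.16769 ≈ -9.16769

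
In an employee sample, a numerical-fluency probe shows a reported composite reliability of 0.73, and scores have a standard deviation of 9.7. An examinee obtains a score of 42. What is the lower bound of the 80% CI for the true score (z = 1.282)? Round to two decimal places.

35.54

SEM = 9.7000 × √(1 − 0.7300) = 9.7000 × √0.2700 ≃ 9.7000 × 0.5196 ≃ 5.0403
Margin = 1.282 × 5.0403 ≃ 6.4616
Lower bound: 42 − 6.4616 = 35.5384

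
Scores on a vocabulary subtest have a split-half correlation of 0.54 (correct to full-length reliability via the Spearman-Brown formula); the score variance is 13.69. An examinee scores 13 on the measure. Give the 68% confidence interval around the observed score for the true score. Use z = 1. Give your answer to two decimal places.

σ = 13.69^(1/2) = 3.7000
Full-length reliability (Spearman-Brown) = 2(0.54)/(1+0.54) ≈ 0.7013
SEM = 3.7000 * √(1 − 0.7013) = 3.7000 * √0.2987 ≈ 3.7000 * 0.5465 ≈ 2.0222
Half-width = 1*2.0222 ≈ 2.0222
68% CI: 13 ± 2.0222 = [10.9778, 15.0222]

[10.98, 15.02]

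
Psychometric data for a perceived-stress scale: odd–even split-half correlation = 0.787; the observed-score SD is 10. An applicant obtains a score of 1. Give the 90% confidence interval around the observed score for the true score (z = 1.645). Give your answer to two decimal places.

Spearman-Brown: r = 2(0.787) / (1 + 0.787) = 1.574 / 1.787 ≈ 0.881
SEM = 10.000 × √(1 − 0.881) = 10.000 × √0.119 ≈ 10.000 × 0.345 ≈ 3.452
1.645 × SEM ≈ 5.679
90% CI: 1 ± 5.679 = [-4.679, 6.679]

[-4.68, 6.68]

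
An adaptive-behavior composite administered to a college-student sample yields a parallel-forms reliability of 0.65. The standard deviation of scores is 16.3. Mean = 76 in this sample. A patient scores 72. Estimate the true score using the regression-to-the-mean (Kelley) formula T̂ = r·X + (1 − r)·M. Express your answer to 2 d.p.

73.40

Estimated true score = 0.6500·72 + (1 − 0.6500)·76 ≈ 73.4000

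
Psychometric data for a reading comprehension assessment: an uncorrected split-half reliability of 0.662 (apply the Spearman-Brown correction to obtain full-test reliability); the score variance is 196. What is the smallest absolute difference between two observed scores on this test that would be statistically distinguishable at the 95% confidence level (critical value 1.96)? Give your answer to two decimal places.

SD = √196 ≈ 14.00000
Full-length reliability (Spearman-Brown) = 2(0.662)/(1+0.662) ≈ 0.79663
SEM = 14.00000×√(1 − 0.79663) ≈ 6.31351
SE_diff = SEM × √2 ≈ 6.31351 × 1.41421 ≈ 8.92865
Smallest detectable difference = 1.96×8.92865 ≈ 17.50016

17.50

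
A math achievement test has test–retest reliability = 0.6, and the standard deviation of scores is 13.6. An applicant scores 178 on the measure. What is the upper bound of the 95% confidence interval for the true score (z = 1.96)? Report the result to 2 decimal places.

SEM = 13.600 × √(1 − 0.600) = 13.600 × √0.400 ≃ 13.600 × 0.632 ≃ 8.601
1.96 × SEM ≃ 16.859
Upper bound: 178 + 16.859 = 194.859

194.86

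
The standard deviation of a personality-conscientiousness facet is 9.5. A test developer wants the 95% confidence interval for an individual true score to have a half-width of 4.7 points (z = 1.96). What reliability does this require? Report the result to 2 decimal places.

Required SEM = 4.7 / 1.96 ≈ 2.398
r = 1 − (SEM / SD)² = 1 − (2.398 / 9.5)² ≈ 1 − 0.064 ≈ 0.936

0.94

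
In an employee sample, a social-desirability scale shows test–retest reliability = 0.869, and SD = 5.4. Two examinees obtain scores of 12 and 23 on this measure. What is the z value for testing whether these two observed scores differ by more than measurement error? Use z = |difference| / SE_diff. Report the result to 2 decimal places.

3.98

The standard error of measurement is 5.4000×√(1 − 0.8690) ≈ 5.4000×0.3619 ≈ 1.9545.
SE_diff = SEM × √2 ≈ 1.9545 × 1.4142 ≈ 2.7640
z = |12 − 23| / 2.7640 = 11 / 2.7640 ≈ 3.9797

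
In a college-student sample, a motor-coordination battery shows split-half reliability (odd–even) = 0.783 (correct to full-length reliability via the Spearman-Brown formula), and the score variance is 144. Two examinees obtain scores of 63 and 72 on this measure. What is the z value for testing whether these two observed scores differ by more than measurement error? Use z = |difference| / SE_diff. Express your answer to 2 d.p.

σ = 144^(1/2) = 12.0000
r_full = 2·0.783 / (1 + 0.783) ≈ 0.8783
SEM = 12.0000*√(1 − 0.8783) ≈ 4.1863
SE_diff = √2 * SEM ≈ 5.9204
z = 9 / 5.9204 ≈ 1.5202

1.52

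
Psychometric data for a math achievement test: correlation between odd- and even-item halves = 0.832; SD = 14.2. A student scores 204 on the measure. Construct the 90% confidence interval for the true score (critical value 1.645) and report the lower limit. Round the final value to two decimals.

196.93

Spearman-Brown: r = 2(0.832) / (1 + 0.832) = 1.66400 / 1.83200 ≈ 0.90830
SEM = 14.20000 * √(1 − 0.90830) = 14.20000 * √0.09170 ≈ 14.20000 * 0.30283 ≈ 4.30012
Margin = 1.645 * 4.30012 ≈ 7.07369
Lower limit = 204 − 7.07369 ≈ 196.92631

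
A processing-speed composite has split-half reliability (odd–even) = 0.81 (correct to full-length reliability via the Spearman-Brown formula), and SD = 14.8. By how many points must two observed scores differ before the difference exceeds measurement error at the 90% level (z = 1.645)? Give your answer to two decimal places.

Spearman-Brown: r = 2(0.81) / (1 + 0.81) = 1.620 / 1.810 ≈ 0.895
The standard error of measurement is 14.800×√(1 − 0.895) ≈ 14.800×0.324 ≈ 4.795.
SE_diff = √2 × SEM ≈ 6.781
Minimum reliable difference = 1.645 × SE_diff ≈ 1.645 × 6.781 ≈ 11.155

11.16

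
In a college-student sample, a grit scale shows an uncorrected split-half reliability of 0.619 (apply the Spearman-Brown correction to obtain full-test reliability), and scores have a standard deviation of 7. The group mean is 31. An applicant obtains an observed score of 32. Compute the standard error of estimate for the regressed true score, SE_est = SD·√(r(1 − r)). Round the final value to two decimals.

2.97

Full-length reliability (Spearman-Brown) = 2(0.619)/(1+0.619) ≈ 0.7647
SE_est = SD * √(r(1 − r)) = 7.0000 * √0.1800 ≈ 7.0000 * 0.4242 ≈ 2.9694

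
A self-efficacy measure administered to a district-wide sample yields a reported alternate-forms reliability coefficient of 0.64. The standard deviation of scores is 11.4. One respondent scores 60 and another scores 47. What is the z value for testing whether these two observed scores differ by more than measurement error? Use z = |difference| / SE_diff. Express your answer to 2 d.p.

SEM = 11.4000 · √(1 − 0.6400) = 11.4000 · √0.3600 ≃ 11.4000 · 0.6000 ≃ 6.8400
SE_diff = √2 · SEM ≃ 9.6732
z = |60 − 47| / 9.6732 = 13 / 9.6732 ≃ 1.3439

1.34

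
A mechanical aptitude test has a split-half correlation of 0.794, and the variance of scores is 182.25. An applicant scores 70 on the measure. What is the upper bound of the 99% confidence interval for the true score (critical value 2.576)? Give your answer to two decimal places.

SD = √182.25 ≈ 13.5000
Spearman-Brown: r = 2(0.794) / (1 + 0.794) = 1.5880 / 1.7940 ≈ 0.8852
SEM = 13.5000*√(1 − 0.8852) ≈ 4.5746
2.576 * SEM ≈ 11.7843
Upper bound: 70 + 11.7843 = 81.7843

81.78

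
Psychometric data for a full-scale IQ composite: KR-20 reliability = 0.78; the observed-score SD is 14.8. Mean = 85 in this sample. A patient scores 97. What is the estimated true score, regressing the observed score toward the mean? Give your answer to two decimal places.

94.36

T̂ = r·X + (1 − r)·M = 0.7800×97 + 0.2200×85 = 75.6600 + 18.7000 ≃ 94.3600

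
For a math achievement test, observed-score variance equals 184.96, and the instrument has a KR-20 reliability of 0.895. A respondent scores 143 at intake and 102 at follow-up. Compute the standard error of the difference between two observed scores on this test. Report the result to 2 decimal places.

SD = √184.96 = 13.6000
The standard error of measurement is 13.6000×√(1 − 0.8950) ≃ 13.6000×0.3240 ≃ 4.4069.
SE_diff = SEM × √2 ≃ 4.4069 × 1.4142 ≃ 6.2323

6.23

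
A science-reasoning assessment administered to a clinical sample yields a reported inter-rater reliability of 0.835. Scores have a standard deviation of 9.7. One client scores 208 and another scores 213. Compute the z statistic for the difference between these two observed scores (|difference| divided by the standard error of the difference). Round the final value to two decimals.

SEM = 9.700·√(1 − 0.835) ≈ 3.940
Standard error of the difference = 3.940·√2 ≈ 5.572
z = |208 − 213| / 5.572 = 5 / 5.572 ≈ 0.897

0.90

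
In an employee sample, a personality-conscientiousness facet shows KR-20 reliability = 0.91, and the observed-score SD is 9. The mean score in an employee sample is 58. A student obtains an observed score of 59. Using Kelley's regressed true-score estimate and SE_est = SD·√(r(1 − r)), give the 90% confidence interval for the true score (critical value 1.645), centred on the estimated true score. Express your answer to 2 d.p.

[54.67, 63.15]

Estimated true score = 0.9100*59 + (1 − 0.9100)*58 ≈ 58.9100
SE_est = SD * √(r(1 − r)) = 9.0000 * √0.0819 ≈ 9.0000 * 0.2862 ≈ 2.5756
90% CI: 58.9100 ± 4.2369 ≈ (54.6731, 63.1469)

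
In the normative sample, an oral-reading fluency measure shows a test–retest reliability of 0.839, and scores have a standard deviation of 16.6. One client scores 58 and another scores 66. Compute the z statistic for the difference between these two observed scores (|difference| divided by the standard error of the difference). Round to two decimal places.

0.85

SEM = 16.600 · √(1 − 0.839) = 16.600 · √0.161 ≈ 16.600 · 0.401 ≈ 6.661
SE_diff = SEM · √2 ≈ 6.661 · 1.414 ≈ 9.420
z = |58 − 66| / 9.420 = 8 / 9.420 ≈ 0.849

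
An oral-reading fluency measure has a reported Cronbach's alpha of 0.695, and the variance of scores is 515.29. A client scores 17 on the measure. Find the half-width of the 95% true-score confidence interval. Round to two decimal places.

24.57

σ = 515.29^(1/2) = 22.7000
The standard error of measurement is 22.7000×√(1 − 0.6950) ≈ 22.7000×0.5523 ≈ 12.5365.
Half-width = 1.96×12.5365 ≈ 24.5715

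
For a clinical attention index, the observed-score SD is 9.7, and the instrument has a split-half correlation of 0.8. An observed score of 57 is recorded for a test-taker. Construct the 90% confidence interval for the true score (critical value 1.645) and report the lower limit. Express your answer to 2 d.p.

Spearman-Brown: r = 2(0.8) / (1 + 0.8) = 1.6000 / 1.8000 ≃ 0.8889
SEM = 9.7000 × √(1 − 0.8889) = 9.7000 × √0.1111 ≃ 9.7000 × 0.3333 ≃ 3.2333
Margin = 1.645 × 3.2333 ≃ 5.3188
Lower limit = 57 − 5.3188 ≃ 51.6812

51.68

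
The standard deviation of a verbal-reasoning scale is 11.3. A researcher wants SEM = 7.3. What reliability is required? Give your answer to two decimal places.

r = 1 − (SEM / SD)² = 1 − (7.3000 / 11.3)² ≈ 1 − 0.4173 ≈ 0.5827

0.58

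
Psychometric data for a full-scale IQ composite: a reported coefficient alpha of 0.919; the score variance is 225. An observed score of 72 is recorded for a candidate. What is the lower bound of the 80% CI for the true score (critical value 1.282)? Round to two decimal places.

SD = √225 = 15.0000
SEM = 15.0000×√(1 − 0.9190) ≃ 4.2691
Margin = 1.282 × 4.2691 ≃ 5.4730
Lower limit = 72 − 5.4730 ≃ 66.5270

66.53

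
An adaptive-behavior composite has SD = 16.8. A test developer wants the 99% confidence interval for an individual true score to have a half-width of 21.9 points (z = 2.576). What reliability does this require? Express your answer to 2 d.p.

0.74

Required SEM = 21.9 / 2.576 ≈ 8.50155
Required reliability = 1 − (SEM/SD)² = 1 − 0.25608 ≈ 0.74392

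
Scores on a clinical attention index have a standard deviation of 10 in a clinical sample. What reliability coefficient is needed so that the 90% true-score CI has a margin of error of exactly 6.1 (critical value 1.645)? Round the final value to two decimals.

SEM needed = half-width / z = 6.1/1.645 ≈ 3.708
r = 1 − (SEM / SD)² = 1 − (3.708 / 10)² ≈ 1 − 0.138 ≈ 0.862

0.86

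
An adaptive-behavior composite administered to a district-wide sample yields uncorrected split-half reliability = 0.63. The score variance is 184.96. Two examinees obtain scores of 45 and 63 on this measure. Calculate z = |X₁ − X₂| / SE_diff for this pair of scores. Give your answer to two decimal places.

1.96

SD = √184.96 ≃ 13.600
r_full = 2·0.63 / (1 + 0.63) ≃ 0.773
SEM = 13.600 × √(1 − 0.773) = 13.600 × √0.227 ≃ 13.600 × 0.476 ≃ 6.480
SE_diff = SEM × √2 ≃ 6.480 × 1.414 ≃ 9.163
z = 18 / 9.163 ≃ 1.964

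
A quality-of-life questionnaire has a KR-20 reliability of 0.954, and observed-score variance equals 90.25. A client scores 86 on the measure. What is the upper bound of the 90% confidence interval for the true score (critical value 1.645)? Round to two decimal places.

89.35

σ = 90.25^(1/2) = 9.5000
SEM = 9.5000 · √(1 − 0.9540) = 9.5000 · √0.0460 ≃ 9.5000 · 0.2145 ≃ 2.0375
Margin = 1.645 · 2.0375 ≃ 3.3517
Upper bound: 86 + 3.3517 = 89.3517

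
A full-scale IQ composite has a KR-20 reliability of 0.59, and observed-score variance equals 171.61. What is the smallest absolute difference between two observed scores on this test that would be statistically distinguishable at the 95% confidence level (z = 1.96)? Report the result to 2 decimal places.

23.25

SD = √171.61 = 13.1000
SEM = 13.1000·√(1 − 0.5900) ≃ 8.3881
SE_diff = √2 · SEM ≃ 11.8626
Minimum reliable difference = 1.96 · SE_diff ≃ 1.96 · 11.8626 ≃ 23.2506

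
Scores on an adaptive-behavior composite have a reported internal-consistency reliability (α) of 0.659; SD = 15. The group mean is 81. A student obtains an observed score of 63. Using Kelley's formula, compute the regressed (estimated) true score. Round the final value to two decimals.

T̂ = r·X + (1 − r)·M = 0.6590×63 + 0.3410×81 = 41.5170 + 27.6210 ≈ 69.1380

69.14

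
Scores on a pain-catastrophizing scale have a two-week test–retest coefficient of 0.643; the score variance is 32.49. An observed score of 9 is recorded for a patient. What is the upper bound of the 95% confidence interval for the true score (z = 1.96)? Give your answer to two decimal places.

SD = √32.49 ≈ 5.700
SEM = 5.700 · √(1 − 0.643) = 5.700 · √0.357 ≈ 5.700 · 0.597 ≈ 3.406
Margin = 1.96 · 3.406 ≈ 6.675
Upper bound: 9 + 6.675 = 15.675

15.68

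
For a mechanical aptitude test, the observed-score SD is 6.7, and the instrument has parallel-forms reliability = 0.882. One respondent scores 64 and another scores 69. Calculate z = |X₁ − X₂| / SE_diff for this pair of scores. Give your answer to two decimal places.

SEM = 6.7000 * √(1 − 0.8820) = 6.7000 * √0.1180 ≃ 6.7000 * 0.3435 ≃ 2.3015
SE_diff = SEM * √2 ≃ 2.3015 * 1.4142 ≃ 3.2548
z = |64 − 69| / 3.2548 = 5 / 3.2548 ≃ 1.5362

1.54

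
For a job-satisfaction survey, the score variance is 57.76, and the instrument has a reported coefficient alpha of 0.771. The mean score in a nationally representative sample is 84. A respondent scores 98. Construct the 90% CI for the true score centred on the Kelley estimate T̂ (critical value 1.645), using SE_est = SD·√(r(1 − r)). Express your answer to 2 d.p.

[89.54, 100.05]

SD = √57.76 ≈ 7.600
Estimated true score = 0.771*98 + (1 − 0.771)*84 ≈ 94.794
SE_est = SD * √(r(1 − r)) = 7.600 * √0.177 ≈ 7.600 * 0.420 ≈ 3.193
90% CI: 94.794 ± 5.253 ≈ (89.541, 100.047)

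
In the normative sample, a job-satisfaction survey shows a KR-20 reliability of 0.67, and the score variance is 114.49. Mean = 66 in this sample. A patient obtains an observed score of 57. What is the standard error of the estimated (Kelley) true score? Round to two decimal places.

σ = 114.49^(1/2) = 10.7000
SE_est = 10.7000·√(0.6700·0.3300) ≃ 5.0313

5.03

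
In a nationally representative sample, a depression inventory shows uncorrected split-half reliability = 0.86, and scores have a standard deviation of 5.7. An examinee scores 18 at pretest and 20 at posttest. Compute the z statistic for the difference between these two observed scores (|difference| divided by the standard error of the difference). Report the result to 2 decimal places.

r_full = 2·0.86 / (1 + 0.86) ≈ 0.925
SEM = 5.700·√(1 − 0.925) ≈ 1.564
SE_diff = SEM · √2 ≈ 1.564 · 1.414 ≈ 2.212
z = |18 − 20| / 2.212 = 2 / 2.212 ≈ 0.904

0.90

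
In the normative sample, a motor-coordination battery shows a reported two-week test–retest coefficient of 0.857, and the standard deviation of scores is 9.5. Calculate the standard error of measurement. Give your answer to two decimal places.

3.59

SEM = 9.500*√(1 − 0.857) ≃ 3.592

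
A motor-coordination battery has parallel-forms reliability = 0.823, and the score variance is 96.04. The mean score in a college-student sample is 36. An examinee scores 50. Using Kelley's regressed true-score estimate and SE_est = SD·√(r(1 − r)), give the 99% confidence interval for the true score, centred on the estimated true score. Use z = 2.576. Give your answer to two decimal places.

SD = √96.04 = 9.800
T̂ = r·X + (1 − r)·M = 0.823×50 + 0.177×36 = 41.150 + 6.372 ≈ 47.522
SE_est = SD × √(r(1 − r)) = 9.800 × √0.146 ≈ 9.800 × 0.382 ≈ 3.740
99% CI: 47.522 ± 9.635 ≈ (37.887, 57.157)

[37.89, 57.16]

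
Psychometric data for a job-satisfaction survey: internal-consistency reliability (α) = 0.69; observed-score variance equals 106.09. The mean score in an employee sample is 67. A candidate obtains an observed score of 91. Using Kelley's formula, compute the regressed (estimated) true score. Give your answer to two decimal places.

83.56

Estimated true score = 0.69000·91 + (1 − 0.69000)·67 ≈ 83.56000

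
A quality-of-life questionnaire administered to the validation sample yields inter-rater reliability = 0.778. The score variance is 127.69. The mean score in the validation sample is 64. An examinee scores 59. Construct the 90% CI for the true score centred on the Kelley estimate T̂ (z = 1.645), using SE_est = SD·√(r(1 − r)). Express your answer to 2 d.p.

[52.38, 67.84]

SD = √127.69 ≃ 11.3000
Estimated true score = 0.7780*59 + (1 − 0.7780)*64 ≃ 60.1100
SE_est = 11.3000·√[r(1 − r)] ≃ 4.6962
CI = 60.1100 ± 1.645 * 4.6962 → [52.3848, 67.8352]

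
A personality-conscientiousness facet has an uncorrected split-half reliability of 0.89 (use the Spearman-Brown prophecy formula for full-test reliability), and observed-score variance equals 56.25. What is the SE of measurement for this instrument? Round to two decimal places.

1.81

SD = √56.25 ≃ 7.5000
Full-length reliability (Spearman-Brown) = 2(0.89)/(1+0.89) ≃ 0.9418
SEM = 7.5000 × √(1 − 0.9418) = 7.5000 × √0.0582 ≃ 7.5000 × 0.2412 ≃ 1.8094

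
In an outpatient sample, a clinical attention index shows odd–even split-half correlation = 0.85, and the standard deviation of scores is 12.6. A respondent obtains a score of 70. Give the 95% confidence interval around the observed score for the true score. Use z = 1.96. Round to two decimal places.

[62.97, 77.03]

r_full = 2·0.85 / (1 + 0.85) ≈ 0.9189
SEM = 12.6000 × √(1 − 0.9189) = 12.6000 × √0.0811 ≈ 12.6000 × 0.2847 ≈ 3.5878
Margin = 1.96 × 3.5878 ≈ 7.0321
95% CI: 70 ± 7.0321 = [62.9679, 77.0321]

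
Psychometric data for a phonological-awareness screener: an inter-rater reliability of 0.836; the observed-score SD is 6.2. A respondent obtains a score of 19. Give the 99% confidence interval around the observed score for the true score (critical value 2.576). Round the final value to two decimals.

SEM = 6.2000*√(1 − 0.8360) ≃ 2.5108
Half-width = 2.576*2.5108 ≃ 6.4678
99% CI: 19 ± 6.4678 = [12.5322, 25.4678]

[12.53, 25.47]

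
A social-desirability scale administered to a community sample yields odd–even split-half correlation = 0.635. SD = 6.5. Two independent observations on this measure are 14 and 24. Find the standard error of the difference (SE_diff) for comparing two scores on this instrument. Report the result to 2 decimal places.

Full-length reliability (Spearman-Brown) = 2(0.635)/(1+0.635) ≃ 0.7768
SEM = 6.5000·√(1 − 0.7768) ≃ 3.0711
SE_diff = SEM · √2 ≃ 3.0711 · 1.4142 ≃ 4.3433

4.34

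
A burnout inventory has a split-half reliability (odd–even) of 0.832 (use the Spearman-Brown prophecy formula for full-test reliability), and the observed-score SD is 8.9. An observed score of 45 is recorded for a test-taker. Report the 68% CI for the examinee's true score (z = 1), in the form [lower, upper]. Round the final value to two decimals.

[42.30, 47.70]

r_full = 2·0.832 / (1 + 0.832) ≈ 0.9083
SEM = 8.9000×√(1 − 0.9083) ≈ 2.6951
Margin = 1 × 2.6951 ≈ 2.6951
CI = 45 ± 2.6951 → [42.3049, 47.6951]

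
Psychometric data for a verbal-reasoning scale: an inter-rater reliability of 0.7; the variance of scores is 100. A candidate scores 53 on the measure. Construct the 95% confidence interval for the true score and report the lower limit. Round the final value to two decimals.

σ = 100^(1/2) = 10.00000
SEM = 10.00000 · √(1 − 0.70000) = 10.00000 · √0.30000 ≈ 10.00000 · 0.54772 ≈ 5.47723
Half-width = 1.96·5.47723 ≈ 10.73536
Lower limit = 53 − 10.73536 ≈ 42.26464

42.26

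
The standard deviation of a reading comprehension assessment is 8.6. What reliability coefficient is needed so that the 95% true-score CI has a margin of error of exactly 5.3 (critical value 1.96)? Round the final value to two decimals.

0.90

Required SEM = 5.3 / 1.96 ≃ 2.7041
r = 1 − (2.7041/8.6)² ≃ 1 − 0.0989 ≃ 0.9011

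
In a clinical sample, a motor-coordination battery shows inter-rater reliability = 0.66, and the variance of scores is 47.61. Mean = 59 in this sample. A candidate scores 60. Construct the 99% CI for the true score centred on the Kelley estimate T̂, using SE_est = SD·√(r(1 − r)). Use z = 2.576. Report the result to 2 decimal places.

SD = √47.61 = 6.900
T̂ = 0.660(60) + 0.340(59) ≈ 59.660
SE_est = 6.900·√[r(1 − r)] ≈ 3.269
99% CI: 59.660 ± 8.420 ≈ (51.240, 68.080)

[51.24, 68.08]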